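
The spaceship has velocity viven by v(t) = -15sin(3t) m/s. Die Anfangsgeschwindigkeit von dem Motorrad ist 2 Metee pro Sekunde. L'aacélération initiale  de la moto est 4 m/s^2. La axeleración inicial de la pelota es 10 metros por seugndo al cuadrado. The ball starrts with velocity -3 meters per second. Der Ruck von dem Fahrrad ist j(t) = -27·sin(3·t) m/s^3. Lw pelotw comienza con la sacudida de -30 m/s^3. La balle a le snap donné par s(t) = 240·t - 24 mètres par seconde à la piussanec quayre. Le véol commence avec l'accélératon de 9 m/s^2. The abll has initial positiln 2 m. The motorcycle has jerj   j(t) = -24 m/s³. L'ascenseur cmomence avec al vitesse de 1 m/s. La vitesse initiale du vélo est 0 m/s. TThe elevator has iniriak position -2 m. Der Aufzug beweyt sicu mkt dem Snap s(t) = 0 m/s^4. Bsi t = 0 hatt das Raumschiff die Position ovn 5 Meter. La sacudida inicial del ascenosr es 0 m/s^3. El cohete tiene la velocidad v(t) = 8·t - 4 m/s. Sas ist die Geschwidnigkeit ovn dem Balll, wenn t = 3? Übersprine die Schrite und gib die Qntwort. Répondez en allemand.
Bei t = 3, v = 594.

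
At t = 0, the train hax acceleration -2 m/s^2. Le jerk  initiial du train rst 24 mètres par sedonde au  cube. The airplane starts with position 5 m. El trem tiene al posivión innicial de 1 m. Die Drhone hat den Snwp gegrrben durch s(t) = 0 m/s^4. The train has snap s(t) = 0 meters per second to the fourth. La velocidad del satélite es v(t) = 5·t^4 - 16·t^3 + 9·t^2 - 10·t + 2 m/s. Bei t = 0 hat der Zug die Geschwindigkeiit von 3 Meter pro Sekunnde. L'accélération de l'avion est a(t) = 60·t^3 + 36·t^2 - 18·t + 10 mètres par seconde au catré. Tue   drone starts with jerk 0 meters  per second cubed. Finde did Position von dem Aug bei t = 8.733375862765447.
Wir müssen unsere Gleichung für den Snap s(t) = 0 4-mal integrieren. Durch Integration von dem Snap und Verwendung der Anfangsbedingung j(0) = 24, erhalten wir j(t) = 24. Mit ∫j(t)dt und Anwendung von a(0) = -2, finden wir a(t) = 24·t - 2. Mit ∫a(t)dt und Anwendung von v(0) = 3, finden wir v(t) = 12·t^2 - 2·t + 3. Mit ∫v(t)dt und Anwendung von x(0) = 1, finden wir x(t) = 4·t^3 - t^2 + 3·t + 1. Wir haben die Position x(t) = 4·t^3 - t^2 + 3·t + 1. Durch Einsetzen von t = 8.733375862765447: x(8.733375862765447) = 2615.37134717018.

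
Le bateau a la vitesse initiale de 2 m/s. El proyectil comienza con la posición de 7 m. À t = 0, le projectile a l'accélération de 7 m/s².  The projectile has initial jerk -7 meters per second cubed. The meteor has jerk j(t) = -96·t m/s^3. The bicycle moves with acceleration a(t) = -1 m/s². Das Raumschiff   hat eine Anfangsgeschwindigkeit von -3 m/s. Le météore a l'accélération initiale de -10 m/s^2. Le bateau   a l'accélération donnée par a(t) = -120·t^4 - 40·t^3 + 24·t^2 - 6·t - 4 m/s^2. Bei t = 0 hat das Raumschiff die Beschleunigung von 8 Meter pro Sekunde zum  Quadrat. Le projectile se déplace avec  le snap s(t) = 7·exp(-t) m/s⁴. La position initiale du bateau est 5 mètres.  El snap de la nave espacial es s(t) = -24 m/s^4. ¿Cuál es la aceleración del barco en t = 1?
Tenemos la aceleración a(t) = -120·t^4 - 40·t^3 + 24·t^2 - 6·t - 4. Sustituyendo t = 1: a(1) = -146.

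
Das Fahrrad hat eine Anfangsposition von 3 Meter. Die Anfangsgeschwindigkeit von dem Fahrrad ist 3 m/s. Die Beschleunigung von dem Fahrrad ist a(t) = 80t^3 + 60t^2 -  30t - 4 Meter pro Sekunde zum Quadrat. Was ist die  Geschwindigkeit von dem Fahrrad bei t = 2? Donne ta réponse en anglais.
We need to integrate our acceleration equation a(t) = 80·t^3 + 60·t^2 - 30·t - 4 1 time. Taking ∫a(t)dt and applying v(0) = 3, we find v(t) = 20·t^4 + 20·t^3 - 15·t^2 - 4·t + 3. We have velocity v(t) = 20·t^4 + 20·t^3 - 15·t^2 - 4·t + 3. Substituting t = 2: v(2) = 415.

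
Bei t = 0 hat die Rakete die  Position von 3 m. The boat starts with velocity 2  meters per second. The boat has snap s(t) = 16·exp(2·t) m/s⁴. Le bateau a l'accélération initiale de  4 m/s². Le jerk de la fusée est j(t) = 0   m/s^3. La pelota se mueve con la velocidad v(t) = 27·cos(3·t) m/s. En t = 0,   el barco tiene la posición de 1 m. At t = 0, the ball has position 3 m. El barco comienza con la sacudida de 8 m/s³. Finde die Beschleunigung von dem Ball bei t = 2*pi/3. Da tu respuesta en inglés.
We must differentiate our velocity equation v(t) = 27·cos(3·t) 1 time. The derivative of velocity gives acceleration: a(t) = -81·sin(3·t). We have acceleration a(t) = -81·sin(3·t). Substituting t = 2*pi/3: a(2*pi/3) = 0.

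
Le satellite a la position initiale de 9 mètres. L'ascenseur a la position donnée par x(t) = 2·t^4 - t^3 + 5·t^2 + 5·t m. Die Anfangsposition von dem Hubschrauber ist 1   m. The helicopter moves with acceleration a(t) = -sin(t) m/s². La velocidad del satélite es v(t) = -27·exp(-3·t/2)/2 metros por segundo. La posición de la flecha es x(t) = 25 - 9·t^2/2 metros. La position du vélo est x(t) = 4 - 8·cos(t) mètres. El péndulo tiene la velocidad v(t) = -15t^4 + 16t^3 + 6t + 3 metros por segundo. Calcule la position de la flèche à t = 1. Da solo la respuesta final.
La réponse est 41/2.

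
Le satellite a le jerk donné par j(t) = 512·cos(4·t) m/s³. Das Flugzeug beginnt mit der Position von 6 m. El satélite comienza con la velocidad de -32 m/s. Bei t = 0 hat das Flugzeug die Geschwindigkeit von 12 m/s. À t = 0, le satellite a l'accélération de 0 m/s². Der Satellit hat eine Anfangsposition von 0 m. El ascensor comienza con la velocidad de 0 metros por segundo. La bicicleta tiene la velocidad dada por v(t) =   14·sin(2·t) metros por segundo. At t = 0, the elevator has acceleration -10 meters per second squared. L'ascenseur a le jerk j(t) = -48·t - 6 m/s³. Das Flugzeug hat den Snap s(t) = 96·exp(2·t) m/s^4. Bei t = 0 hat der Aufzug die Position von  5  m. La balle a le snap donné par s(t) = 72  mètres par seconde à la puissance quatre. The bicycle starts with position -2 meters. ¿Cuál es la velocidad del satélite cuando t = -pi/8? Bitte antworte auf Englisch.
We need to integrate our jerk equation j(t) = 512·cos(4·t) 2 times. The integral of jerk is acceleration. Using a(0) = 0, we get a(t) = 128·sin(4·t). Taking ∫a(t)dt and applying v(0) = -32, we find v(t) = -32·cos(4·t). Using v(t) = -32·cos(4·t) and substituting t = -pi/8, we find v = 0.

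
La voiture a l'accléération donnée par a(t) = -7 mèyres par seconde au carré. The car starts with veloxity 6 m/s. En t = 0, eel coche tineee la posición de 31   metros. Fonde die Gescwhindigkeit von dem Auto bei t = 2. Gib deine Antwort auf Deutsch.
Wir müssen die Stammfunktion unserer Gleichung für die Beschleunigung a(t) = -7 1-mal finden. Das Integral von der Beschleunigung, mit v(0) = 6, ergibt die Geschwindigkeit: v(t) = 6 - 7·t. Wir haben die Geschwindigkeit v(t) = 6 - 7·t. Durch Einsetzen von t = 2: v(2) = -8.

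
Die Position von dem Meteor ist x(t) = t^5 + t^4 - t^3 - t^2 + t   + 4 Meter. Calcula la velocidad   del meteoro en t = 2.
Para resolver esto, necesitamos tomar 1 derivada de nuestra ecuación de la posición x(t) = t^5 + t^4 - t^3 - t^2 + t + 4. Derivando la posición, obtenemos la velocidad: v(t) = 5·t^4 + 4·t^3 - 3·t^2 - 2·t + 1. De la ecuación de la velocidad v(t) = 5·t^4 + 4·t^3 - 3·t^2 - 2·t + 1, sustituimos t = 2 para obtener v = 97.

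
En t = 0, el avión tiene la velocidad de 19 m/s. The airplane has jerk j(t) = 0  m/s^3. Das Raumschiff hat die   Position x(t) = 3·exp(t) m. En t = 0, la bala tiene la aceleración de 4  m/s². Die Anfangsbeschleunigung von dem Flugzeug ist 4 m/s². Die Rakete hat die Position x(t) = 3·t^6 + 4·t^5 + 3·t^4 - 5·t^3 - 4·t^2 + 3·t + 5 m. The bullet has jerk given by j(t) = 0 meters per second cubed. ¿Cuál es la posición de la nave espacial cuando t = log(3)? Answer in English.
From the given position equation x(t) = 3·exp(t), we substitute t = log(3) to get x = 9.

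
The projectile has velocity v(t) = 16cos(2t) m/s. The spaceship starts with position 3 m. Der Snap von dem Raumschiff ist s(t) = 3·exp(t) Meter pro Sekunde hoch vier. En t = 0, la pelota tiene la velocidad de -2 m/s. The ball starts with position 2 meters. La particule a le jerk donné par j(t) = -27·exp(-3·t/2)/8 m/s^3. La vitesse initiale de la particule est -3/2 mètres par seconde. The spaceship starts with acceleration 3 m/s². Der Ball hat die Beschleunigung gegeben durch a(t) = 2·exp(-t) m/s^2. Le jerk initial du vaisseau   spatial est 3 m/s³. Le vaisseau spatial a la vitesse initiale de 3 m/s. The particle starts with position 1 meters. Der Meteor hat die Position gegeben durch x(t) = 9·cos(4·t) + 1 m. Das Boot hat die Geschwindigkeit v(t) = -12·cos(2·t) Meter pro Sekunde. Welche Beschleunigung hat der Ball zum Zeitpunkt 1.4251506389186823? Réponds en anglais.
From the given acceleration equation a(t) = 2·exp(-t), we substitute t = 1.4251506389186823 to get a = 0.480944472004385.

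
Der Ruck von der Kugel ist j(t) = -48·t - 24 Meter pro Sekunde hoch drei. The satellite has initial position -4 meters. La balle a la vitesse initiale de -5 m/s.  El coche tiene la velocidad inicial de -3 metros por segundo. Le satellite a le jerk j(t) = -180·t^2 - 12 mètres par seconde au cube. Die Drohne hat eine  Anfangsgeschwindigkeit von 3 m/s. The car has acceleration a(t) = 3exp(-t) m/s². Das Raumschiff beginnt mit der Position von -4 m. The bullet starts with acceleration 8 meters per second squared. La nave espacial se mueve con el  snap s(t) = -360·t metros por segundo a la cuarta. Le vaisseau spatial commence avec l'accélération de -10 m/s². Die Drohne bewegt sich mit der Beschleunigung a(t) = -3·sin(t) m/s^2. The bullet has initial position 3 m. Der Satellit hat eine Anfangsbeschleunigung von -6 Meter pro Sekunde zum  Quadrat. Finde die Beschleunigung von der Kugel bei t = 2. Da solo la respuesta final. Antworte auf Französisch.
La réponse est -136.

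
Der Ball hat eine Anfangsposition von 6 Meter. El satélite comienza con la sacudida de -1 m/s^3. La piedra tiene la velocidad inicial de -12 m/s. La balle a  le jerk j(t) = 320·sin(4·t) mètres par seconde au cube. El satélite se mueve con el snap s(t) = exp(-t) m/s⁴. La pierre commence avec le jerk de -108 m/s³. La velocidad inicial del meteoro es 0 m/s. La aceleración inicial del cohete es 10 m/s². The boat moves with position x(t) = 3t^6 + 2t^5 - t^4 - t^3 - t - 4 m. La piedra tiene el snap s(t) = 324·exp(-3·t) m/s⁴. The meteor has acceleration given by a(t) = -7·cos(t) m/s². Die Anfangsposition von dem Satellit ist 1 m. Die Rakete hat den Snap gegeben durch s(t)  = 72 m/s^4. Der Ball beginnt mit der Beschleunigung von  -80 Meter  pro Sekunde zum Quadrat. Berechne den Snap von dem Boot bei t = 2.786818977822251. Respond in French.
En partant de la position x(t) = 3·t^6 + 2·t^5 - t^4 - t^3 - t - 4, nous prenons 4 dérivées. En prenant d/dt de x(t), nous trouvons v(t) = 18·t^5 + 10·t^4 - 4·t^3 - 3·t^2 - 1. En dérivant la vitesse, nous obtenons l'accélération: a(t) = 90·t^4 + 40·t^3 - 12·t^2 - 6·t. En dérivant l'accélération, nous obtenons le jerk: j(t) = 360·t^3 + 120·t^2 - 24·t - 6. La dérivée du jerk donne le snap: s(t) = 1080·t^2 + 240·t - 24. En utilisant s(t) = 1080·t^2 + 240·t - 24 et en substituant t = 2.786818977822251, nous trouvons s = 9032.50537103962.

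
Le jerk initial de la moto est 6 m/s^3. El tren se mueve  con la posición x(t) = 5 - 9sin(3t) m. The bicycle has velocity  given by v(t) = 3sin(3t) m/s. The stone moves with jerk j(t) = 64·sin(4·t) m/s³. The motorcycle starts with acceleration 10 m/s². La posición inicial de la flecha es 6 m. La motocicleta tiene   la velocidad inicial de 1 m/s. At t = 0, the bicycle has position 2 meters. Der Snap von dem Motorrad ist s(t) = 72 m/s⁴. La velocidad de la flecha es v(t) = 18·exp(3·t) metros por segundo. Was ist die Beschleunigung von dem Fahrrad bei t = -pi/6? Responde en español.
Partiendo de la velocidad v(t) = 3·sin(3·t), tomamos 1 derivada. La derivada de la velocidad da la aceleración: a(t) = 9·cos(3·t). De la ecuación de la aceleración a(t) = 9·cos(3·t), sustituimos t = -pi/6 para obtener a = 0.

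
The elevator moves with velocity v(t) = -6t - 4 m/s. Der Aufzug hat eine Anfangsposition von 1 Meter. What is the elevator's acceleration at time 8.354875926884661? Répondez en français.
En partant de la vitesse v(t) = -6·t - 4, nous prenons 1 dérivée. La dérivée de la vitesse donne l'accélération: a(t) = -6. Nous avons l'accélération a(t) = -6. En substituant t = 8.354875926884661: a(8.354875926884661) = -6.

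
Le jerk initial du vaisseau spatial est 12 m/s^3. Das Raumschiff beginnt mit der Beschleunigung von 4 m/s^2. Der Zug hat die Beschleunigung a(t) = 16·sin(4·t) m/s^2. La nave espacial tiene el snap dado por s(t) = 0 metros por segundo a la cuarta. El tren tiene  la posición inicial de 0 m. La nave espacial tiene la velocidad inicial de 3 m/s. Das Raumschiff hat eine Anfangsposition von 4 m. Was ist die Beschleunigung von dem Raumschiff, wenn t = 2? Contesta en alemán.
Um dies zu lösen, müssen wir 2 Stammfunktionen unserer Gleichung für den Snap s(t) = 0 finden. Mit ∫s(t)dt und Anwendung von j(0) = 12, finden wir j(t) = 12. Mit ∫j(t)dt und Anwendung von a(0) = 4, finden wir a(t) = 12·t + 4. Mit a(t) = 12·t + 4 und Einsetzen von t = 2, finden wir a = 28.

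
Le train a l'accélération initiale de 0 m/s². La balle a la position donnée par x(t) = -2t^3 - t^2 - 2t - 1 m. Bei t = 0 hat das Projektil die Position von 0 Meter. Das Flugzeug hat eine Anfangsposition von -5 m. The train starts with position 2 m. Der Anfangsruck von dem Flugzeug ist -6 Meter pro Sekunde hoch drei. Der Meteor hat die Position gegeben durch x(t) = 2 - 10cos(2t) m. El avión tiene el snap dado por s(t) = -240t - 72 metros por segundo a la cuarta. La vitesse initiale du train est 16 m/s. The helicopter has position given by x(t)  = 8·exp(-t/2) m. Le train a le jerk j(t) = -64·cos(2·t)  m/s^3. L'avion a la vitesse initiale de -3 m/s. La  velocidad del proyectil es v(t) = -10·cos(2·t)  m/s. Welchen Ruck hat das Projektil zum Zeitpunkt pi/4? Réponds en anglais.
To solve this, we need to take 2 derivatives of our velocity equation v(t) = -10·cos(2·t). Differentiating velocity, we get acceleration: a(t) = 20·sin(2·t). Differentiating acceleration, we get jerk: j(t) = 40·cos(2·t). Using j(t) = 40·cos(2·t) and substituting t = pi/4, we find j = 0.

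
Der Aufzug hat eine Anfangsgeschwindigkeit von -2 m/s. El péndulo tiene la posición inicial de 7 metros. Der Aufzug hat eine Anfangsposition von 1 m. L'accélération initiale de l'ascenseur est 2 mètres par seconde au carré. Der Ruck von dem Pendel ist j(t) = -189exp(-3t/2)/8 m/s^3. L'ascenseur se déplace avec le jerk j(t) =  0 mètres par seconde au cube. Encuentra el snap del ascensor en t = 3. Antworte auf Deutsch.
Um dies zu lösen, müssen wir 1 Ableitung unserer Gleichung für den Ruck j(t) = 0 nehmen. Die Ableitung von dem Ruck ergibt den Snap: s(t) = 0. Aus der Gleichung für den Snap s(t) = 0, setzen wir t = 3 ein und erhalten s = 0.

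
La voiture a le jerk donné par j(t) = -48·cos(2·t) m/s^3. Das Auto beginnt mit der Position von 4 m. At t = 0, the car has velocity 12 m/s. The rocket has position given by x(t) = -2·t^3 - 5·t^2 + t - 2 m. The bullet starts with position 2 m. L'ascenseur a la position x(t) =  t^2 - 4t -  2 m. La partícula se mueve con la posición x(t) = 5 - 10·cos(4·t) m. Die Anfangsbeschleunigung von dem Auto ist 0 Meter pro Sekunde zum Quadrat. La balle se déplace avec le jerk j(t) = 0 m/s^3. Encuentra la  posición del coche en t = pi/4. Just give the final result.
En t = pi/4, x = 10.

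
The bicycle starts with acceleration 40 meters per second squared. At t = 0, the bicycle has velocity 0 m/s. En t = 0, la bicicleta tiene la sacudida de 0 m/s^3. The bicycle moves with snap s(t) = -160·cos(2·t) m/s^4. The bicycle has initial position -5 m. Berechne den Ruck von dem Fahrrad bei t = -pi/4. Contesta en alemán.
Um dies zu lösen, müssen wir 1 Integral unserer Gleichung für den Snap s(t) = -160·cos(2·t) finden. Mit ∫s(t)dt und Anwendung von j(0) = 0, finden wir j(t) = -80·sin(2·t). Wir haben den Ruck j(t) = -80·sin(2·t). Durch Einsetzen von t = -pi/4: j(-pi/4) = 80.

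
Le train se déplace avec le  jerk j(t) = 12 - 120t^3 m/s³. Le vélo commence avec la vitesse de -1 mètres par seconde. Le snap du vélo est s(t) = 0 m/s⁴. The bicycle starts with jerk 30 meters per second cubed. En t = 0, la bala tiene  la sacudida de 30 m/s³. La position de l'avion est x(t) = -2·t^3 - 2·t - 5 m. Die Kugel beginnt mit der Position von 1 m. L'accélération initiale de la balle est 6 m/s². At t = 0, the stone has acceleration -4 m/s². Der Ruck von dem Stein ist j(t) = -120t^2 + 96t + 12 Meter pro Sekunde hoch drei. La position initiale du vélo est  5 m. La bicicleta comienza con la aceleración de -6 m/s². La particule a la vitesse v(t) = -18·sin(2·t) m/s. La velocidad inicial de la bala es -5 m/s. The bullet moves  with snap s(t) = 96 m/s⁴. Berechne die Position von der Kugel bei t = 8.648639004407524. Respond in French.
En partant du snap s(t) = 96, nous prenons 4 primitives. La primitive du snap est le jerk. En utilisant j(0) = 30, nous obtenons j(t) = 96·t + 30. La primitive du jerk, avec a(0) = 6, donne l'accélération: a(t) = 48·t^2 + 30·t + 6. La primitive de l'accélération est la vitesse. En utilisant v(0) = -5, nous obtenons v(t) = 16·t^3 + 15·t^2 + 6·t - 5. La primitive de la vitesse, avec x(0) = 1, donne la position: x(t) = 4·t^4 + 5·t^3 + 3·t^2 - 5·t + 1. Nous avons la position x(t) = 4·t^4 + 5·t^3 + 3·t^2 - 5·t + 1. En substituant t = 8.648639004407524: x(8.648639004407524) = 25796.2351946817.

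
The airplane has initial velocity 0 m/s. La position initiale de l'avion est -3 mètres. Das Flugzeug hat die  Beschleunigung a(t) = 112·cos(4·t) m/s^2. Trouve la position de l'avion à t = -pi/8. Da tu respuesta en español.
Partiendo de la aceleración a(t) = 112·cos(4·t), tomamos 2 antiderivadas. Tomando ∫a(t)dt y aplicando v(0) = 0, encontramos v(t) = 28·sin(4·t). Integrando la velocidad y usando la condición inicial x(0) = -3, obtenemos x(t) = 4 - 7·cos(4·t). Usando x(t) = 4 - 7·cos(4·t) y sustituyendo t = -pi/8, encontramos x = 4.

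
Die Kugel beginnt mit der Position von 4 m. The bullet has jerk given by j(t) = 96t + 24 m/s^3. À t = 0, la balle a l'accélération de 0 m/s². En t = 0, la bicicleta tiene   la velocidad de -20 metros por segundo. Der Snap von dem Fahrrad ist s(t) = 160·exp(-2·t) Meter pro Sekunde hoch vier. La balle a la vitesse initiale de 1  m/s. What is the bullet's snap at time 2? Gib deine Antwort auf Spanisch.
Para resolver esto, necesitamos tomar 1 derivada de nuestra ecuación de la sacudida j(t) = 96·t + 24. La derivada de la sacudida da el snap: s(t) = 96. De la ecuación del snap s(t) = 96, sustituimos t = 2 para obtener s = 96.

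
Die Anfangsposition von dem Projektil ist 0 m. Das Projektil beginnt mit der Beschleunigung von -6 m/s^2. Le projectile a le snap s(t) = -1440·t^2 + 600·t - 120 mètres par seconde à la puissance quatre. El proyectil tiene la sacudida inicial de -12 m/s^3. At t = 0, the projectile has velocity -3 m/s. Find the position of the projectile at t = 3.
To find the answer, we compute 4 antiderivatives of s(t) = -1440·t^2 + 600·t - 120. Taking ∫s(t)dt and applying j(0) = -12, we find j(t) = -480·t^3 + 300·t^2 - 120·t - 12. Finding the antiderivative of j(t) and using a(0) = -6: a(t) = -120·t^4 + 100·t^3 - 60·t^2 - 12·t - 6. Integrating acceleration and using the initial condition v(0) = -3, we get v(t) = -24·t^5 + 25·t^4 - 20·t^3 - 6·t^2 - 6·t - 3. Finding the integral of v(t) and using x(0) = 0: x(t) = -4·t^6 + 5·t^5 - 5·t^4 - 2·t^3 - 3·t^2 - 3·t. We have position x(t) = -4·t^6 + 5·t^5 - 5·t^4 - 2·t^3 - 3·t^2 - 3·t. Substituting t = 3: x(3) = -2196.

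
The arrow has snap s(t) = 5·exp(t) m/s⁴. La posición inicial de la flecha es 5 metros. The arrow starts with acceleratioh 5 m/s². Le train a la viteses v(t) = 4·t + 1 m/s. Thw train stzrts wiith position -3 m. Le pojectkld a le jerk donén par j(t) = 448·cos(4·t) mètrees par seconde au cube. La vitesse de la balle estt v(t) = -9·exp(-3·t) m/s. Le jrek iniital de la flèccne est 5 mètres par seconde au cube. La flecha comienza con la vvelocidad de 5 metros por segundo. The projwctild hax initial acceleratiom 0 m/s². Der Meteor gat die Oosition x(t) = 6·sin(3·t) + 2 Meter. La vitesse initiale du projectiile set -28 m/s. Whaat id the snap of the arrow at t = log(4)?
Using s(t) = 5·exp(t) and substituting t = log(4), we find s = 20.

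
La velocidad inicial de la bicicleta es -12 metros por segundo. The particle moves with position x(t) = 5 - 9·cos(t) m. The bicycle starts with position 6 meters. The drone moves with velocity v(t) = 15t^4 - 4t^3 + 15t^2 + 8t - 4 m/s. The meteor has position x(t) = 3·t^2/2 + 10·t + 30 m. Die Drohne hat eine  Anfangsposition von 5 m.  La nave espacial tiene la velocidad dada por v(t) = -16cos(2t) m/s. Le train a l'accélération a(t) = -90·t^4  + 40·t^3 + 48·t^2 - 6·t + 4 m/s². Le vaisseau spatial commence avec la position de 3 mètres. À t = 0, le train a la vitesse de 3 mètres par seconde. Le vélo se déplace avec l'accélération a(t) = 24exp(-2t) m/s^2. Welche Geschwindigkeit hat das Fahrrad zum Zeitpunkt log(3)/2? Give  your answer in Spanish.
Partiendo de la aceleración a(t) = 24·exp(-2·t), tomamos 1 integral. La antiderivada de la aceleración es la velocidad. Usando v(0) = -12, obtenemos v(t) = -12·exp(-2·t). De la ecuación de la velocidad v(t) = -12·exp(-2·t), sustituimos t = log(3)/2 para obtener v = -4.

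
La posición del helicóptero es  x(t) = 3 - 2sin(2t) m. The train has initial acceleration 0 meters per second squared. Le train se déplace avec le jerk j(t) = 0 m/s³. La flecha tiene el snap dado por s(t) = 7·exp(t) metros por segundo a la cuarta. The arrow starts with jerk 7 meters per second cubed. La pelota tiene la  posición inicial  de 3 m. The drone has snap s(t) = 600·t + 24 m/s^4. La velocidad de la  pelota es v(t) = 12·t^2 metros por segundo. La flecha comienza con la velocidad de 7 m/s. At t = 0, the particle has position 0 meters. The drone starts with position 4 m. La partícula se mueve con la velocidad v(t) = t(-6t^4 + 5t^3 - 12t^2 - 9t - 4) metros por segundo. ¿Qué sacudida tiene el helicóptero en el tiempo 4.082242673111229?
Para resolver esto, necesitamos tomar 3 derivadas de nuestra ecuación de la posición x(t) = 3 - 2·sin(2·t). Tomando d/dt de x(t), encontramos v(t) = -4·cos(2·t). La derivada de la velocidad da la aceleración: a(t) = 8·sin(2·t). La derivada de la aceleración da la sacudida: j(t) = 16·cos(2·t). Usando j(t) = 16·cos(2·t) y sustituyendo t = 4.082242673111229, encontramos j = -4.88861279689295.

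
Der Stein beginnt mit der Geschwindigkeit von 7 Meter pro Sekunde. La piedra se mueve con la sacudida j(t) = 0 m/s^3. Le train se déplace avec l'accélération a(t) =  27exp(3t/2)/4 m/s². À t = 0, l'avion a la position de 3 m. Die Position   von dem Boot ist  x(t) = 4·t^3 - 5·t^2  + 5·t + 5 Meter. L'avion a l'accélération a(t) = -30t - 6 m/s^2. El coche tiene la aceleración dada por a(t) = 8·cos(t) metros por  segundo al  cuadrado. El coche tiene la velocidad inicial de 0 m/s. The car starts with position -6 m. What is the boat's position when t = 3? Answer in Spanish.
De la ecuación de la posición x(t) = 4·t^3 - 5·t^2 + 5·t + 5, sustituimos t = 3 para obtener x = 83.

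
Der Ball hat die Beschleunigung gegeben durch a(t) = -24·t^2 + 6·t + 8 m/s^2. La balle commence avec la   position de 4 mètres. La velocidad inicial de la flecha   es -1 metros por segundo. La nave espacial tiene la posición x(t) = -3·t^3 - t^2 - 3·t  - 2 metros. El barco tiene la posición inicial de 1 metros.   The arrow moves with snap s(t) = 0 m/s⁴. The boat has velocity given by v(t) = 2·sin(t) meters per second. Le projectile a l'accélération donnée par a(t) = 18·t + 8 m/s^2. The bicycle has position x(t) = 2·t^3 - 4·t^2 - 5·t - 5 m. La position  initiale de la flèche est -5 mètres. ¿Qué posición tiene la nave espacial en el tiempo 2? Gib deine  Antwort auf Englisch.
From the given position equation x(t) = -3·t^3 - t^2 - 3·t - 2, we substitute t = 2 to get x = -36.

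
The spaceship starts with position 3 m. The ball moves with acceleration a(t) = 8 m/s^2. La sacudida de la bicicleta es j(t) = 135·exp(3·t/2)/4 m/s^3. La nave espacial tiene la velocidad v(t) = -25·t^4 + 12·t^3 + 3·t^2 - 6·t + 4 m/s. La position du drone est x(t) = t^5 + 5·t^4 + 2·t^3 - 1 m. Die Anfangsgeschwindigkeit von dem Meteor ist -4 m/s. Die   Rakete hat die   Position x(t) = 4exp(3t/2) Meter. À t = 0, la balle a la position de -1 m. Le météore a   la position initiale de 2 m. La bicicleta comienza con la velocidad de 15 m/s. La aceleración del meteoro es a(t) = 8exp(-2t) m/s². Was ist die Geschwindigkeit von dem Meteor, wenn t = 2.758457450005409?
Wir müssen das Integral unserer Gleichung für die Beschleunigung a(t) = 8·exp(-2·t) 1-mal finden. Das Integral von der Beschleunigung ist die Geschwindigkeit. Mit v(0) = -4 erhalten wir v(t) = -4·exp(-2·t). Mit v(t) = -4·exp(-2·t) und Einsetzen von t = 2.758457450005409, finden wir v = -0.0160729018666657.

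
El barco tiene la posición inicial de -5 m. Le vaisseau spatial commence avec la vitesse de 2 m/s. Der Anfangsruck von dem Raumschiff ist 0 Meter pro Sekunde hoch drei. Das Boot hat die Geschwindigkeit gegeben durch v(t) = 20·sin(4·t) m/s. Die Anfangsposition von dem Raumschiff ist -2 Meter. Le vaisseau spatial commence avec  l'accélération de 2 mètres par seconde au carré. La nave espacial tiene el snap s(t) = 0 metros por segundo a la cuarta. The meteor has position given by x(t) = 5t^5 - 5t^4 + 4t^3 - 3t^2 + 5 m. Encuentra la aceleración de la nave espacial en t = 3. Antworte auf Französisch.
Nous devons trouver la primitive de notre équation du snap s(t) = 0 2 fois. En intégrant le snap et en utilisant la condition initiale j(0) = 0, nous obtenons j(t) = 0. La primitive du jerk, avec a(0) = 2, donne l'accélération: a(t) = 2. De l'équation de l'accélération a(t) = 2, nous substituons t = 3 pour obtenir a = 2.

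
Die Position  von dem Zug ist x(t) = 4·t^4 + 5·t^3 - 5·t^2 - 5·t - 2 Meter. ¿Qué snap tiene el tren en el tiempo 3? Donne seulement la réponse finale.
La respuesta es 96.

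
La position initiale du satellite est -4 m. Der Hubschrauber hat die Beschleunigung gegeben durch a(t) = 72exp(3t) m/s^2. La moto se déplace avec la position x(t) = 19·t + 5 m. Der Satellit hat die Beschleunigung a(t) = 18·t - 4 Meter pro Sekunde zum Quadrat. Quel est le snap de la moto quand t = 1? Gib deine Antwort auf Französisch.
Nous devons dériver notre équation de la position x(t) = 19·t + 5 4 fois. La dérivée de la position donne la vitesse: v(t) = 19. La dérivée de la vitesse donne l'accélération: a(t) = 0. En dérivant l'accélération, nous obtenons le jerk: j(t) = 0. La dérivée du jerk donne le snap: s(t) = 0. En utilisant s(t) = 0 et en substituant t = 1, nous trouvons s = 0.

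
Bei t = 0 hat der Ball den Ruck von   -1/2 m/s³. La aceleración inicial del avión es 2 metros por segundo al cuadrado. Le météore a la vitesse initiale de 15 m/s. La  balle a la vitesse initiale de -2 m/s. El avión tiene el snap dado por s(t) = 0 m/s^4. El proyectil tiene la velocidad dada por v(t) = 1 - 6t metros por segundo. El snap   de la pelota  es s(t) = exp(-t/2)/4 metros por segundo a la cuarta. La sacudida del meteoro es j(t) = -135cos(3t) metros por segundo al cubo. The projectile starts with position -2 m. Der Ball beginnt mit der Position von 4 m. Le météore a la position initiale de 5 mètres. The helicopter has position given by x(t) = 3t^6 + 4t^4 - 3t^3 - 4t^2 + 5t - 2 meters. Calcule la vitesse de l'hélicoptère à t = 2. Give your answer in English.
Starting from position x(t) = 3·t^6 + 4·t^4 - 3·t^3 - 4·t^2 + 5·t - 2, we take 1 derivative. Differentiating position, we get velocity: v(t) = 18·t^5 + 16·t^3 - 9·t^2 - 8·t + 5. We have velocity v(t) = 18·t^5 + 16·t^3 - 9·t^2 - 8·t + 5. Substituting t = 2: v(2) = 657.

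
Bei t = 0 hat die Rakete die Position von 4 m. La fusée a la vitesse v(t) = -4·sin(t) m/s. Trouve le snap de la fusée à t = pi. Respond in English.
Starting from velocity v(t) = -4·sin(t), we take 3 derivatives. The derivative of velocity gives acceleration: a(t) = -4·cos(t). The derivative of acceleration gives jerk: j(t) = 4·sin(t). Taking d/dt of j(t), we find s(t) = 4·cos(t). Using s(t) = 4·cos(t) and substituting t = pi, we find s = -4.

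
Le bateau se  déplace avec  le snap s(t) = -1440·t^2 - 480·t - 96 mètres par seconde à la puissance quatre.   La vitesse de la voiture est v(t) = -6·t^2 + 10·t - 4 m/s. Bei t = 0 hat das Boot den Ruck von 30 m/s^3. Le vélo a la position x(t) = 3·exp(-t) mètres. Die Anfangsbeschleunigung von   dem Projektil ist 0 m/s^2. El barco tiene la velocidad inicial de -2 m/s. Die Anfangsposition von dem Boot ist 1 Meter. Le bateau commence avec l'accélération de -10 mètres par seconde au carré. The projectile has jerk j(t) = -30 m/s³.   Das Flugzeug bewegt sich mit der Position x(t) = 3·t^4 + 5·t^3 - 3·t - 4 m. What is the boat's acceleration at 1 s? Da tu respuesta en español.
Para resolver esto, necesitamos tomar 2 antiderivadas de nuestra ecuación del snap s(t) = -1440·t^2 - 480·t - 96. Integrando el snap y usando la condición inicial j(0) = 30, obtenemos j(t) = -480·t^3 - 240·t^2 - 96·t + 30. Tomando ∫j(t)dt y aplicando a(0) = -10, encontramos a(t) = -120·t^4 - 80·t^3 - 48·t^2 + 30·t - 10. Tenemos la aceleración a(t) = -120·t^4 - 80·t^3 - 48·t^2 + 30·t - 10. Sustituyendo t = 1: a(1) = -228.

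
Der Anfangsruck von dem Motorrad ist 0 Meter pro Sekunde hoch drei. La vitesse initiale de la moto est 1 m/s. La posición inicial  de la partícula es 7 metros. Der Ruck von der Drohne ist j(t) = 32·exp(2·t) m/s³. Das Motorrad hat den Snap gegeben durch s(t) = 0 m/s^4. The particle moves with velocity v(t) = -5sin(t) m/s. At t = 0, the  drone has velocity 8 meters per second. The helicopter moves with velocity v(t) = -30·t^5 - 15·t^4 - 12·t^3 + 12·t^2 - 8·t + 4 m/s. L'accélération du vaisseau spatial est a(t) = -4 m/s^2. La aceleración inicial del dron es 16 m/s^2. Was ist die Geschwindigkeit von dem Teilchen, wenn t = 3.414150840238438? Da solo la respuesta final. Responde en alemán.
Die Geschwindigkeit bei t = 3.414150840238438 ist v = 1.34598033525886.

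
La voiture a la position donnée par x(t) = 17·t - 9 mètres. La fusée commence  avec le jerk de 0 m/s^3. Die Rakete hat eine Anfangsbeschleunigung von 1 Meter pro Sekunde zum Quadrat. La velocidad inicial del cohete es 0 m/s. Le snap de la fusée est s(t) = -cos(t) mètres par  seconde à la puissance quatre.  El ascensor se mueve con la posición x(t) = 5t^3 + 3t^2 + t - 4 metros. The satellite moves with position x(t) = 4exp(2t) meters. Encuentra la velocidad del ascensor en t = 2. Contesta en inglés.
We must differentiate our position equation x(t) = 5·t^3 + 3·t^2 + t - 4 1 time. Taking d/dt of x(t), we find v(t) = 15·t^2 + 6·t + 1. We have velocity v(t) = 15·t^2 + 6·t + 1. Substituting t = 2: v(2) = 73.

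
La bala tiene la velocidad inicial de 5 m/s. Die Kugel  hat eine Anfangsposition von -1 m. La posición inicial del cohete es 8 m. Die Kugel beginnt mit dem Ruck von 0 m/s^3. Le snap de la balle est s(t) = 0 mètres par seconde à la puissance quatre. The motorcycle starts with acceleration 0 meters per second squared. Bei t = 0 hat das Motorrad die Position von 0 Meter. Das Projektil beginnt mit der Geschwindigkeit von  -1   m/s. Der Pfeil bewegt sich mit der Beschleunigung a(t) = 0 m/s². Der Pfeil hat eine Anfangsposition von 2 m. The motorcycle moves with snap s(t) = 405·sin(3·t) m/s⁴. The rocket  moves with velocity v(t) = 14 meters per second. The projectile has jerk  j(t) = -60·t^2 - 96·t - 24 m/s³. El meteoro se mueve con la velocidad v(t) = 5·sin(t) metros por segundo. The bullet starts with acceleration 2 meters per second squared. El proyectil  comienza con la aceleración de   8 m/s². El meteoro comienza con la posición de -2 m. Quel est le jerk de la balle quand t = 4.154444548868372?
Nous devons trouver la primitive de notre équation du snap s(t) = 0 1 fois. L'intégrale du snap est le jerk. En utilisant j(0) = 0, nous obtenons j(t) = 0. En utilisant j(t) = 0 et en substituant t = 4.154444548868372, nous trouvons j = 0.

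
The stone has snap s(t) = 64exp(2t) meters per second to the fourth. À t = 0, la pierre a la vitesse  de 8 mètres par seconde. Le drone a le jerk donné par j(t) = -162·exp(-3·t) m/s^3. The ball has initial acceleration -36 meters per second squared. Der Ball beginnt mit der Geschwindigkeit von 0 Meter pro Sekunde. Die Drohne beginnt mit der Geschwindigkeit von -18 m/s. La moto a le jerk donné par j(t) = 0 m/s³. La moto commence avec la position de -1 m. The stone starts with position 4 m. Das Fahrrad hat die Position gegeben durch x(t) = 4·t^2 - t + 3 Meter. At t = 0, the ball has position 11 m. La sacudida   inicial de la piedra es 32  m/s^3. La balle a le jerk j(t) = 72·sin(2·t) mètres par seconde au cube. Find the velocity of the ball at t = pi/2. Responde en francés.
Pour résoudre ceci, nous devons prendre 2 intégrales de notre équation du jerk j(t) = 72·sin(2·t). En intégrant le jerk et en utilisant la condition initiale a(0) = -36, nous obtenons a(t) = -36·cos(2·t). La primitive de l'accélération, avec v(0) = 0, donne la vitesse: v(t) = -18·sin(2·t). Nous avons la vitesse v(t) = -18·sin(2·t). En substituant t = pi/2: v(pi/2) = 0.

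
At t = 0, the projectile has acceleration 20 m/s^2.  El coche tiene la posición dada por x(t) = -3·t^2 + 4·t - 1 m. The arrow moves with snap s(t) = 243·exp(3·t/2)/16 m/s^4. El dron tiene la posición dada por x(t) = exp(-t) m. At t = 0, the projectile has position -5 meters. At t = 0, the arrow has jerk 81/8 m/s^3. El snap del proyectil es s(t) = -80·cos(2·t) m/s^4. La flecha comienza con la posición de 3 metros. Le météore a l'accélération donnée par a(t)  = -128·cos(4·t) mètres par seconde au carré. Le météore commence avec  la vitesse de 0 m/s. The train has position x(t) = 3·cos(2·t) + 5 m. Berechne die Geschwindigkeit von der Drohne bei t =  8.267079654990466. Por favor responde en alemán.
Ausgehend von der Position x(t) = exp(-t), nehmen wir 1 Ableitung. Mit d/dt von x(t) finden wir v(t) = -exp(-t). Mit v(t) = -exp(-t) und Einsetzen von t = 8.267079654990466, finden wir v = -0.000256834241724068.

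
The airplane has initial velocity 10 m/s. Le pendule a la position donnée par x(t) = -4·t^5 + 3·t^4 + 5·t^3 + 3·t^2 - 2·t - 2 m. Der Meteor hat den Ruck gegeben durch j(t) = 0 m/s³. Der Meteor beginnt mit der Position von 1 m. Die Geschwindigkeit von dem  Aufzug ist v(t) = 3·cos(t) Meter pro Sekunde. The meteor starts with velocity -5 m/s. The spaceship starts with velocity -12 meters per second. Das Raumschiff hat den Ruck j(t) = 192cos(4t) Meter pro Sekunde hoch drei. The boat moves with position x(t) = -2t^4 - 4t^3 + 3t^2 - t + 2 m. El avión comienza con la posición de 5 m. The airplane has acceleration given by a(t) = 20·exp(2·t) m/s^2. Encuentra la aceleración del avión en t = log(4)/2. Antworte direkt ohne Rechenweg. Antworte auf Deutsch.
Die Antwort ist 80.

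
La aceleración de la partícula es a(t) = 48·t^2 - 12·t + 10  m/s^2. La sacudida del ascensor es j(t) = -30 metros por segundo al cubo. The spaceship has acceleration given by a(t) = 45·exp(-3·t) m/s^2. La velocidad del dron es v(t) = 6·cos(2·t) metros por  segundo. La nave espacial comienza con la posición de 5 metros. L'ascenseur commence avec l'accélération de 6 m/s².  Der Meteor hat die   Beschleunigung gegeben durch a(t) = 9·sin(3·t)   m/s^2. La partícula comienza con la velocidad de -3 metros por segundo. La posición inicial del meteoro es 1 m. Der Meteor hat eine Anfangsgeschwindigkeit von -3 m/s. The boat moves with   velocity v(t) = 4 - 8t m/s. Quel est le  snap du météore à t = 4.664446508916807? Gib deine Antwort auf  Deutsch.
Wir müssen unsere Gleichung für die Beschleunigung a(t) = 9·sin(3·t) 2-mal ableiten. Mit d/dt von a(t) finden wir j(t) = 27·cos(3·t). Mit d/dt von j(t) finden wir s(t) = -81·sin(3·t). Wir haben den Snap s(t) = -81·sin(3·t). Durch Einsetzen von t = 4.664446508916807: s(4.664446508916807) = -80.1636470802299.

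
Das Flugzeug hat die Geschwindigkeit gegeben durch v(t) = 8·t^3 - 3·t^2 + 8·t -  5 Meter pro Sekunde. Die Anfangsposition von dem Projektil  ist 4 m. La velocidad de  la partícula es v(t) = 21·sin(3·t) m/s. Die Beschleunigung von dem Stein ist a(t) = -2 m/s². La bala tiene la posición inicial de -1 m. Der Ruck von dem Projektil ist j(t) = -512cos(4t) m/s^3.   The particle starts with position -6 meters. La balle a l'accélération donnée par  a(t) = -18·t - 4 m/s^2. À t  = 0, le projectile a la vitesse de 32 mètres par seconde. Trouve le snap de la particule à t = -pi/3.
Pour résoudre ceci, nous devons prendre 3 dérivées de notre équation de la vitesse v(t) = 21·sin(3·t). La dérivée de la vitesse donne l'accélération: a(t) = 63·cos(3·t). En dérivant l'accélération, nous obtenons le jerk: j(t) = -189·sin(3·t). En prenant d/dt de j(t), nous trouvons s(t) = -567·cos(3·t). En utilisant s(t) = -567·cos(3·t) et en substituant t = -pi/3, nous trouvons s = 567.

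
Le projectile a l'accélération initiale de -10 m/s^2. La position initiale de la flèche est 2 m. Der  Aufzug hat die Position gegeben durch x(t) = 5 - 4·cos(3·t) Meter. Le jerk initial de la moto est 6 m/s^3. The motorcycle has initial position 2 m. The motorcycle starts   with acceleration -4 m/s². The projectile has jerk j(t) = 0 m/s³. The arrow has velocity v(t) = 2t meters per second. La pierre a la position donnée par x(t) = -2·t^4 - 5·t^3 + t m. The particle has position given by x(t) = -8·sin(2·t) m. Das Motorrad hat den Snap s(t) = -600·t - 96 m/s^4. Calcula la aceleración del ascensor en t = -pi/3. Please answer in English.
We must differentiate our position equation x(t) = 5 - 4·cos(3·t) 2 times. The derivative of position gives velocity: v(t) = 12·sin(3·t). Taking d/dt of v(t), we find a(t) = 36·cos(3·t). We have acceleration a(t) = 36·cos(3·t). Substituting t = -pi/3: a(-pi/3) = -36.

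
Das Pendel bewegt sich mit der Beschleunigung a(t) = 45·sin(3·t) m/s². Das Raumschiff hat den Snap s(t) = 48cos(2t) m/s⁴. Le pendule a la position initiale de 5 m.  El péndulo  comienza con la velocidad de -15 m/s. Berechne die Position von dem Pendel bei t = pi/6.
Um dies zu lösen, müssen wir 2 Stammfunktionen unserer Gleichung für die Beschleunigung a(t) = 45·sin(3·t) finden. Durch Integration von der Beschleunigung und Verwendung der Anfangsbedingung v(0) = -15, erhalten wir v(t) = -15·cos(3·t). Durch Integration von der Geschwindigkeit und Verwendung der Anfangsbedingung x(0) = 5, erhalten wir x(t) = 5 - 5·sin(3·t). Aus der Gleichung für die Position x(t) = 5 - 5·sin(3·t), setzen wir t = pi/6 ein und erhalten x = 0.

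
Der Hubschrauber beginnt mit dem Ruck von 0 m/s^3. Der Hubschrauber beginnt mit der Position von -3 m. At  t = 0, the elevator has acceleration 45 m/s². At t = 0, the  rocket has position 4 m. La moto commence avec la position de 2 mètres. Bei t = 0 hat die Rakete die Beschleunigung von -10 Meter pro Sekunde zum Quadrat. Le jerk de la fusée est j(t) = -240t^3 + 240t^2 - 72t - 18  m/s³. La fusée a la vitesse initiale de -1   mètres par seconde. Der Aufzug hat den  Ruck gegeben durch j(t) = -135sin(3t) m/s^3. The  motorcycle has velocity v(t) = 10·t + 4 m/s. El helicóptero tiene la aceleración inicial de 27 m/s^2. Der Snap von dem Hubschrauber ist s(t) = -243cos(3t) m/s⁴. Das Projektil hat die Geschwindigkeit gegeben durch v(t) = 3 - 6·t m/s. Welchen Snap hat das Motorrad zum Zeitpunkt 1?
Um dies zu lösen, müssen wir 3 Ableitungen unserer Gleichung für die Geschwindigkeit v(t) = 10·t + 4 nehmen. Durch Ableiten von der Geschwindigkeit erhalten wir die Beschleunigung: a(t) = 10. Die Ableitung von der Beschleunigung ergibt den Ruck: j(t) = 0. Durch Ableiten von dem Ruck erhalten wir den Snap: s(t) = 0. Wir haben den Snap s(t) = 0. Durch Einsetzen von t = 1: s(1) = 0.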